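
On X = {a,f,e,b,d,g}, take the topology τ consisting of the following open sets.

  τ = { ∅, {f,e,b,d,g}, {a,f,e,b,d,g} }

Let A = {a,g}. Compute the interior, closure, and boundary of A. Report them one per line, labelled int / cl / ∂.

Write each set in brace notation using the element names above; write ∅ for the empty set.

int(A) = ∅
cl(A)  = {a,f,e,b,d,g}
∂A     = {a,f,e,b,d,g}

open subsets of A: ∅; so int(A) = ∅
closure: X∖int(X∖A) = X∖∅ = {a,f,e,b,d,g}
∂A = {a,f,e,b,d,g} minus ∅ = {a,f,e,b,d,g}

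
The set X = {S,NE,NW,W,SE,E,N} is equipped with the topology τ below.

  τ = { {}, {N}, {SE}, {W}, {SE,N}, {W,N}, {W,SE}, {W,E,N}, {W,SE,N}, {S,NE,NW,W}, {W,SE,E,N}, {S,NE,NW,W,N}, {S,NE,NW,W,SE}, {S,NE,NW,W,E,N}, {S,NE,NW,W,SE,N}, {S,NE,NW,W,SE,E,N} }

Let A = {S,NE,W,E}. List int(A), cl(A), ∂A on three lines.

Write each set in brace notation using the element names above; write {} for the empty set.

int(A) = {W}
cl(A)  = {S,NE,NW,W,E}
∂A     = {S,NE,NW,E}

interior: largest open inside A is {W} (from {}, {W})
cl via duality: int({NW,SE,N}) = {SE,N}, so X∖{SE,N} = {S,NE,NW,W,E}
cl∖int = {S,NE,NW,E}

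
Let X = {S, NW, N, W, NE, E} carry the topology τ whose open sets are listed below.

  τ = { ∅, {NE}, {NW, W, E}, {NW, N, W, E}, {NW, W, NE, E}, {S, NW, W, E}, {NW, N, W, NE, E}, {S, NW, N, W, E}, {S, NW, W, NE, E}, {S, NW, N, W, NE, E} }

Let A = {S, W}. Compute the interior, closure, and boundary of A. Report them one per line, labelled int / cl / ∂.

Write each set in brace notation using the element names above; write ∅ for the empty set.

int(A) = ∅
cl(A)  = {S, NW, N, W, E}
∂A     = {S, NW, N, W, E}

open subsets of A: ∅; so int(A) = ∅
closure: X∖int(X∖A) = X∖{NE} = {S, NW, N, W, E}
∂A = {S, NW, N, W, E} minus ∅ = {S, NW, N, W, E}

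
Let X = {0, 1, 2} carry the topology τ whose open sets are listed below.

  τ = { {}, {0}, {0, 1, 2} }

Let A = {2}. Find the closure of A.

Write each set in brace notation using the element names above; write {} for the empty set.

X∖A={0, 1}, int(X∖A)={0}, hence cl(A)={1, 2}

{1, 2}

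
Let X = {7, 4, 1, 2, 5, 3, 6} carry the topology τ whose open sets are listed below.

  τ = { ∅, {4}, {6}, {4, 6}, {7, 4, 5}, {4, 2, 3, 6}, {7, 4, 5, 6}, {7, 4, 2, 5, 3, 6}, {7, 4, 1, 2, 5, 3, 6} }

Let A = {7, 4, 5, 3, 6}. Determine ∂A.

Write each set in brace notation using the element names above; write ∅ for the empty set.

{1, 2, 3}

U open, U⊆A: ∅, {4}, {6}, {4, 6}, {7, 4, 5}, {7, 4, 5, 6}. int(A) = ⋃ = {7, 4, 5, 6}
X∖A={1, 2}, int(X∖A)=∅, hence cl(A)={7, 4, 1, 2, 5, 3, 6}
∂A: remove int from cl → {1, 2, 3}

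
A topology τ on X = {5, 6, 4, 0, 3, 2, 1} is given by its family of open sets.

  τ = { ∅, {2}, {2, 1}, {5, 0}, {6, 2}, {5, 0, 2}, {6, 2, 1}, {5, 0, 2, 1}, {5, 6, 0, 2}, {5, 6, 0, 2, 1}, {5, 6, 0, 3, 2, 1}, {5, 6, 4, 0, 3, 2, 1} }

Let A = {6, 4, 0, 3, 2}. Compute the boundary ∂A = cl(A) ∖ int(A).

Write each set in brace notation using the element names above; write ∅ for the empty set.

{5, 4, 0, 3, 1}

opens ⊆ A: ∅, {2}, {6, 2}; union → int = {6, 2}
complement {5, 1}; its interior ∅; cl(A) = X∖∅ = {5, 6, 4, 0, 3, 2, 1}
boundary = {5, 6, 4, 0, 3, 2, 1} ∖ {6, 2} = {5, 4, 0, 3, 1}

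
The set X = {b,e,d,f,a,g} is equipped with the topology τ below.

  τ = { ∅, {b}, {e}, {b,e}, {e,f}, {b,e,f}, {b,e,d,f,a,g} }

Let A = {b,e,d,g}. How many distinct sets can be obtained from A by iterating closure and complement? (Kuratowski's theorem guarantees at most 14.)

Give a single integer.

6

complement {f,a}; its interior ∅; cl(A) = X∖∅ = {b,e,d,f,a,g}
With k = closure, c = complement:
  1. A     = {b,e,d,g}
  2. kA    = {b,e,d,f,a,g}
  3. cA    = {f,a}
  4. ckA   = ∅
  5. kcA   = {d,f,a,g}
  6. ckcA  = {b,e}
k, c of each give nothing new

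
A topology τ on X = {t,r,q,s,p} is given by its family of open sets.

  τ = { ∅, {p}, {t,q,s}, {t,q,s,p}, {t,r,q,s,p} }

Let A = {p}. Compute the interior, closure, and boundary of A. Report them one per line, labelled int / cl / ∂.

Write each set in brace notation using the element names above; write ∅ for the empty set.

int(A) = {p}
cl(A)  = {r,p}
∂A     = {r}

opens ⊆ A: ∅, {p}; union → int = {p}
complement {t,r,q,s}; its interior {t,q,s}; cl(A) = X∖{t,q,s} = {r,p}
boundary = {r,p} ∖ {p} = {r}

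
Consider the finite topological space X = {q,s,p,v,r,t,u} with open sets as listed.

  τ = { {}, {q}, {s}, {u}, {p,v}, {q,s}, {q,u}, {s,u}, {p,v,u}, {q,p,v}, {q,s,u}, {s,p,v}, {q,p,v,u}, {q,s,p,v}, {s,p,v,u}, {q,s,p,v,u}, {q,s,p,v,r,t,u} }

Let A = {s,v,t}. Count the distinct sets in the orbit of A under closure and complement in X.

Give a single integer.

closure: X∖int(X∖A) = X∖{q,u} = {s,p,v,r,t}
Let k=closure and c=complement:
  1. A     = {s,v,t}
  2. kA    = {s,p,v,r,t}
  3. cA    = {q,p,r,u}
  4. ckA   = {q,u}
  5. kcA   = {q,p,v,r,t,u}
  6. kckA  = {q,r,t,u}
  7. ckcA  = {s}
  8. ckckA = {s,p,v}
  9. kckcA = {s,r,t}
  10. ckckcA = {q,p,v,u}
— saturated at 10

10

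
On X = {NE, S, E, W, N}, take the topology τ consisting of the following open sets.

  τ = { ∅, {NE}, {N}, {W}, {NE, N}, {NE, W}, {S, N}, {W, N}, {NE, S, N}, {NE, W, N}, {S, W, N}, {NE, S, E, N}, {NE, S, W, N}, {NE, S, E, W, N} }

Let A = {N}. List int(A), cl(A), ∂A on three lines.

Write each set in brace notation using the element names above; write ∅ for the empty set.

int(A) = {N}
cl(A)  = {S, E, N}
∂A     = {S, E}

U open, U⊆A: ∅, {N}. int(A) = ⋃ = {N}
X∖A={NE, S, E, W}, int(X∖A)={NE, W}, hence cl(A)={S, E, N}
∂A: remove int from cl → {S, E}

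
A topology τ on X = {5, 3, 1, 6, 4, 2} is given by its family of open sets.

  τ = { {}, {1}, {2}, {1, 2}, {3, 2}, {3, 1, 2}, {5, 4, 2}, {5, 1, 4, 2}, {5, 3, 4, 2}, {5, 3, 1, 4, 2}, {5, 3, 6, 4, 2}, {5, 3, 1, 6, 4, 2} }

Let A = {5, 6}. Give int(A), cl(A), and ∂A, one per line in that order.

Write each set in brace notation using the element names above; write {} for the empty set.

open subsets of A: {}; so int(A) = {}
closure: X∖int(X∖A) = X∖{3, 1, 2} = {5, 6, 4}
∂A = {5, 6, 4} minus {} = {5, 6, 4}

int(A) = {}
cl(A)  = {5, 6, 4}
∂A     = {5, 6, 4}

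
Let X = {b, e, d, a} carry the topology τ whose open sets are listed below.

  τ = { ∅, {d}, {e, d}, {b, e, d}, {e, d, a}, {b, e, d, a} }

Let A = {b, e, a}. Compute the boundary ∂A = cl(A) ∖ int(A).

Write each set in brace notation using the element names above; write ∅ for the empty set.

interior: largest open inside A is ∅ (from ∅)
cl via duality: int({d}) = {d}, so X∖{d} = {b, e, a}
cl∖int = {b, e, a}

{b, e, a}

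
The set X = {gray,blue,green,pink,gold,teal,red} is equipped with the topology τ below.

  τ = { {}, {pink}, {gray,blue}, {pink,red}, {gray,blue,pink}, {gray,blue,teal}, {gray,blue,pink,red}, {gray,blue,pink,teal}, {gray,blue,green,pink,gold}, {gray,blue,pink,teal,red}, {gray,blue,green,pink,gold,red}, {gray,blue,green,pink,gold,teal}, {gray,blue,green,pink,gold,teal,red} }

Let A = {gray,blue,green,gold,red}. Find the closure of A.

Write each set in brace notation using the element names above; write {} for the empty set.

{gray,blue,green,gold,teal,red}

closure: X∖int(X∖A) = X∖{pink} = {gray,blue,green,gold,teal,red}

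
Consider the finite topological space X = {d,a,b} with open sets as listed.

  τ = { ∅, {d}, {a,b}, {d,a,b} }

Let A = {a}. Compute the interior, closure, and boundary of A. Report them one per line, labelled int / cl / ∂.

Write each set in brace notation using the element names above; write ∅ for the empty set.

int(A) = ∅
cl(A)  = {a,b}
∂A     = {a,b}

open subsets of A: ∅; so int(A) = ∅
closure: X∖int(X∖A) = X∖{d} = {a,b}
∂A = {a,b} minus ∅ = {a,b}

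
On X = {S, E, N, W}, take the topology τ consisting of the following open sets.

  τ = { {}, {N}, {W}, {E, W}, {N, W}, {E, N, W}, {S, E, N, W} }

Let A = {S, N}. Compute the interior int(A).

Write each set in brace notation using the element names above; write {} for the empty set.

open subsets of A: {}, {N}; so int(A) = {N}

{N}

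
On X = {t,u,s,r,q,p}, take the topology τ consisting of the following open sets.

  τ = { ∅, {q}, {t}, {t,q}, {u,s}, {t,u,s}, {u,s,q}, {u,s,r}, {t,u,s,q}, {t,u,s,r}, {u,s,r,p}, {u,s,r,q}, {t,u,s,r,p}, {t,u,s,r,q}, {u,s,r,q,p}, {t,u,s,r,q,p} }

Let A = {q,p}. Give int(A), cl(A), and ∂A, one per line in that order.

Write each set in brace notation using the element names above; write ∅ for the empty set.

open subsets of A: ∅, {q}; so int(A) = {q}
closure: X∖int(X∖A) = X∖{t,u,s,r} = {q,p}
∂A = {q,p} minus {q} = {p}

int(A) = {q}
cl(A)  = {q,p}
∂A     = {p}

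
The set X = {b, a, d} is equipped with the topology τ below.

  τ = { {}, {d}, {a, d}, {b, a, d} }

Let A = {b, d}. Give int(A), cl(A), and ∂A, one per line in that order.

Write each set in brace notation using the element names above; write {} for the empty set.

open subsets of A: {}, {d}; so int(A) = {d}
closure: X∖int(X∖A) = X∖{} = {b, a, d}
∂A = {b, a, d} minus {d} = {b, a}

int(A) = {d}
cl(A)  = {b, a, d}
∂A     = {b, a}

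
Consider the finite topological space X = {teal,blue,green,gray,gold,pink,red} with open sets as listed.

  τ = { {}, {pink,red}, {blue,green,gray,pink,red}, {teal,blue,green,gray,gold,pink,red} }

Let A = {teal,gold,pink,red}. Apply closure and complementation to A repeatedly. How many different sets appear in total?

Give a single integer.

6

complement {blue,green,gray}; its interior {}; cl(A) = X∖{} = {teal,blue,green,gray,gold,pink,red}
With k = closure, c = complement:
  1. A     = {teal,gold,pink,red}
  2. kA    = {teal,blue,green,gray,gold,pink,red}
  3. cA    = {blue,green,gray}
  4. ckA   = {}
  5. kcA   = {teal,blue,green,gray,gold}
  6. ckcA  = {pink,red}
k, c of each give nothing new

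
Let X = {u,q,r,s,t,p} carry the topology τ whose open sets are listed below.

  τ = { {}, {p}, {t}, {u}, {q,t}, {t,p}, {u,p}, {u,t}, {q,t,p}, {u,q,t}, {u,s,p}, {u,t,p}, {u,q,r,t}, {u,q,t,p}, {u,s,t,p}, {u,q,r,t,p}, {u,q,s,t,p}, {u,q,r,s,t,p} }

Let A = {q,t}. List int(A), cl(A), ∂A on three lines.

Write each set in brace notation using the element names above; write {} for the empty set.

int(A) = {q,t}
cl(A)  = {q,r,t}
∂A     = {r}

U open, U⊆A: {}, {t}, {q,t}. int(A) = ⋃ = {q,t}
X∖A={u,r,s,p}, int(X∖A)={u,s,p}, hence cl(A)={q,r,t}
∂A: remove int from cl → {r}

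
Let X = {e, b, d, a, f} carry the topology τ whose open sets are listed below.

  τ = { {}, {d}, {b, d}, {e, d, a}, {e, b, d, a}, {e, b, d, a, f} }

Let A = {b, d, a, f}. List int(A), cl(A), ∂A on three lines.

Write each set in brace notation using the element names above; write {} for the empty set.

int(A) = {b, d}
cl(A)  = {e, b, d, a, f}
∂A     = {e, a, f}

interior: largest open inside A is {b, d} (from {}, {d}, {b, d})
cl via duality: int({e}) = {}, so X∖{} = {e, b, d, a, f}
cl∖int = {e, a, f}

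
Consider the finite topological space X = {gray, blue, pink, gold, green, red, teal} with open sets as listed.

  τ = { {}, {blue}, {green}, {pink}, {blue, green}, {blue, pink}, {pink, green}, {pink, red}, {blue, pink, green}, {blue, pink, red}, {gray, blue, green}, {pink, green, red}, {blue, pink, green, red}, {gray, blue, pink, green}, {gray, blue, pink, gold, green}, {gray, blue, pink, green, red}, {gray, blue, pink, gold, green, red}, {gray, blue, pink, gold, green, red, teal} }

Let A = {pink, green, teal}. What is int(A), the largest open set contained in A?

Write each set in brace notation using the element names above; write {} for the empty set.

open subsets of A: {}, {pink}, {green}, {pink, green}; so int(A) = {pink, green}

{pink, green}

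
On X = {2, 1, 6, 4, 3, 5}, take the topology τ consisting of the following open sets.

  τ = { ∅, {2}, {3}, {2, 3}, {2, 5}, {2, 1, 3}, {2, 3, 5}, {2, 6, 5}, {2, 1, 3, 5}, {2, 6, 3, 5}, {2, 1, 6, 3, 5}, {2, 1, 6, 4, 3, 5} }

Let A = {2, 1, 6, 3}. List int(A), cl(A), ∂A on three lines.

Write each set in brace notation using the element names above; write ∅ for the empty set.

open subsets of A: ∅, {2}, {3}, {2, 3}, {2, 1, 3}; so int(A) = {2, 1, 3}
closure: X∖int(X∖A) = X∖∅ = {2, 1, 6, 4, 3, 5}
∂A = {2, 1, 6, 4, 3, 5} minus {2, 1, 3} = {6, 4, 5}

int(A) = {2, 1, 3}
cl(A)  = {2, 1, 6, 4, 3, 5}
∂A     = {6, 4, 5}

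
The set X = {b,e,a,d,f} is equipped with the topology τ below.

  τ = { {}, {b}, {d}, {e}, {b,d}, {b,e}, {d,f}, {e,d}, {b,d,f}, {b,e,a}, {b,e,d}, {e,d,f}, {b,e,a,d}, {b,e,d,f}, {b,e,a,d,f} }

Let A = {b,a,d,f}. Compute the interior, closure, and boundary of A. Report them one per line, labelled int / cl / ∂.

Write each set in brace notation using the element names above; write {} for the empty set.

opens ⊆ A: {}, {b}, {d}, {d,f}, {b,d}, {b,d,f}; union → int = {b,d,f}
complement {e}; its interior {e}; cl(A) = X∖{e} = {b,a,d,f}
boundary = {b,a,d,f} ∖ {b,d,f} = {a}

int(A) = {b,d,f}
cl(A)  = {b,a,d,f}
∂A     = {a}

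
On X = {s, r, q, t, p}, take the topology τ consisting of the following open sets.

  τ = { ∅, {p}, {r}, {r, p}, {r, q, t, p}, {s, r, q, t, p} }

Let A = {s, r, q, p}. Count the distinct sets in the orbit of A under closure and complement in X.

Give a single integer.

complement {t}; its interior ∅; cl(A) = X∖∅ = {s, r, q, t, p}
With k = closure, c = complement:
  1. A     = {s, r, q, p}
  2. kA    = {s, r, q, t, p}
  3. cA    = {t}
  4. ckA   = ∅
  5. kcA   = {s, q, t}
  6. ckcA  = {r, p}
k, c of each give nothing new

6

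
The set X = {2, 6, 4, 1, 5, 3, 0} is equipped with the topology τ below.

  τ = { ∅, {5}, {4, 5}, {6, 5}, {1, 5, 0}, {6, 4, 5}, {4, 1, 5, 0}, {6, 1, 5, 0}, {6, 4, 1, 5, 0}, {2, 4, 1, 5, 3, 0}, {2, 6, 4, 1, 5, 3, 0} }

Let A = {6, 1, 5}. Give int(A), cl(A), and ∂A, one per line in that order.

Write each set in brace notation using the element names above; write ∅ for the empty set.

int(A) = {6, 5}
cl(A)  = {2, 6, 4, 1, 5, 3, 0}
∂A     = {2, 4, 1, 3, 0}

opens ⊆ A: ∅, {5}, {6, 5}; union → int = {6, 5}
complement {2, 4, 3, 0}; its interior ∅; cl(A) = X∖∅ = {2, 6, 4, 1, 5, 3, 0}
boundary = {2, 6, 4, 1, 5, 3, 0} ∖ {6, 5} = {2, 4, 1, 3, 0}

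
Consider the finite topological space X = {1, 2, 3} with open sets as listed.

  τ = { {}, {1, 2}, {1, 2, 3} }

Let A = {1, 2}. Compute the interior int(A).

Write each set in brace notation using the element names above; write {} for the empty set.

{1, 2}

opens ⊆ A: {}, {1, 2}; union → int = {1, 2}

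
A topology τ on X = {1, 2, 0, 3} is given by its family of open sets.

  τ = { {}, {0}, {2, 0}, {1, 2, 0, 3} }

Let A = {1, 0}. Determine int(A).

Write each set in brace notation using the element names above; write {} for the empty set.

opens ⊆ A: {}, {0}; union → int = {0}

{0}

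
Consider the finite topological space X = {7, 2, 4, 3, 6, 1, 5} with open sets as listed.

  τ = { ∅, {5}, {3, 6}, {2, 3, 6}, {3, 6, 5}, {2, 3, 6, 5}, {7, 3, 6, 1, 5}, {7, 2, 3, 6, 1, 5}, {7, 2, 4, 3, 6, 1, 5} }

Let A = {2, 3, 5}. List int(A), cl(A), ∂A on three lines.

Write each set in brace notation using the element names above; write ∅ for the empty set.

int(A) = {5}
cl(A)  = {7, 2, 4, 3, 6, 1, 5}
∂A     = {7, 2, 4, 3, 6, 1}

open subsets of A: ∅, {5}; so int(A) = {5}
closure: X∖int(X∖A) = X∖∅ = {7, 2, 4, 3, 6, 1, 5}
∂A = {7, 2, 4, 3, 6, 1, 5} minus {5} = {7, 2, 4, 3, 6, 1}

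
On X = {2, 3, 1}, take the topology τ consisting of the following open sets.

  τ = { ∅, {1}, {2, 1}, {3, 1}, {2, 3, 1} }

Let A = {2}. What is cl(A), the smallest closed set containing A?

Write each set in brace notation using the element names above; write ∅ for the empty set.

{2}

X∖A={3, 1}, int(X∖A)={3, 1}, hence cl(A)={2}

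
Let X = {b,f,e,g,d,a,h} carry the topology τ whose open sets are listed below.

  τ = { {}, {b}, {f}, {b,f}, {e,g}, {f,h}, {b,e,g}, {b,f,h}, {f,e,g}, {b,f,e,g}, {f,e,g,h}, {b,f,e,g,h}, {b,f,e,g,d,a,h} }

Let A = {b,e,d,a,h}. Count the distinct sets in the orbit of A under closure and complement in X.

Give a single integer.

12

complement {f,g}; its interior {f}; cl(A) = X∖{f} = {b,e,g,d,a,h}
With k = closure, c = complement:
  1. A     = {b,e,d,a,h}
  2. kA    = {b,e,g,d,a,h}
  3. cA    = {f,g}
  4. ckA   = {f}
  5. kcA   = {f,e,g,d,a,h}
  6. kckA  = {f,d,a,h}
  7. ckcA  = {b}
  8. ckckA = {b,e,g}
  9. kckcA = {b,d,a}
  10. kckckA = {b,e,g,d,a}
  11. ckckcA = {f,e,g,h}
  12. ckckckA = {f,h}
k, c of each give nothing new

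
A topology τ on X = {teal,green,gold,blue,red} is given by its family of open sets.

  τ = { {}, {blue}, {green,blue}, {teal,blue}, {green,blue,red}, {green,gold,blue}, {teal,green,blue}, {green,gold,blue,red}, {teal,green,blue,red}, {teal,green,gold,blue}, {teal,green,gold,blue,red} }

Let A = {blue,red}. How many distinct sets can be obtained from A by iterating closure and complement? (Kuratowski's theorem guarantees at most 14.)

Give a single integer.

6

cl via duality: int({teal,green,gold}) = {}, so X∖{} = {teal,green,gold,blue,red}
Write k for closure, c for complement:
  1. A     = {blue,red}
  2. kA    = {teal,green,gold,blue,red}
  3. cA    = {teal,green,gold}
  4. ckA   = {}
  5. kcA   = {teal,green,gold,red}
  6. ckcA  = {blue}
applying k or c yields no new set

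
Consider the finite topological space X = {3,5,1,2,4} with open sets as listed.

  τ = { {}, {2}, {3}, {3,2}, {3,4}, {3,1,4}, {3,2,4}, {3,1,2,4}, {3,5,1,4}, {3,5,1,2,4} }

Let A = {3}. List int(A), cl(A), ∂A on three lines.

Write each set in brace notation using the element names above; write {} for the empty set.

int(A) = {3}
cl(A)  = {3,5,1,4}
∂A     = {5,1,4}

opens ⊆ A: {}, {3}; union → int = {3}
complement {5,1,2,4}; its interior {2}; cl(A) = X∖{2} = {3,5,1,4}
boundary = {3,5,1,4} ∖ {3} = {5,1,4}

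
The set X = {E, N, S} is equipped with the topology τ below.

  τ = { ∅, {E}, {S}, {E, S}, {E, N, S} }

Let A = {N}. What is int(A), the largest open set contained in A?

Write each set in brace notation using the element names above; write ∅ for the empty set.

interior: largest open inside A is ∅ (from ∅)

∅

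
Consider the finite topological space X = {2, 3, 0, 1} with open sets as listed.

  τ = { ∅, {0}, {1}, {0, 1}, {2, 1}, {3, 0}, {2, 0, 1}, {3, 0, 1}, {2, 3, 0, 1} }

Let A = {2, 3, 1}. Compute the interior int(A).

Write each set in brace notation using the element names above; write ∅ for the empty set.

{2, 1}

U open, U⊆A: ∅, {1}, {2, 1}. int(A) = ⋃ = {2, 1}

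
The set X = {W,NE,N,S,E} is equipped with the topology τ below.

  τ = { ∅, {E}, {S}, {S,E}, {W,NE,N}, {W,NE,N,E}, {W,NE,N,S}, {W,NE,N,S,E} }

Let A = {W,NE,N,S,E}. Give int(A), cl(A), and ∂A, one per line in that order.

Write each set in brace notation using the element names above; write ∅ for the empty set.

U open, U⊆A: ∅, {S}, {E}, {S,E}, {W,NE,N}, {W,NE,N,S}, {W,NE,N,E}, {W,NE,N,S,E}. int(A) = ⋃ = {W,NE,N,S,E}
X∖A=∅, int(X∖A)=∅, hence cl(A)={W,NE,N,S,E}
∂A: remove int from cl → ∅

int(A) = {W,NE,N,S,E}
cl(A)  = {W,NE,N,S,E}
∂A     = ∅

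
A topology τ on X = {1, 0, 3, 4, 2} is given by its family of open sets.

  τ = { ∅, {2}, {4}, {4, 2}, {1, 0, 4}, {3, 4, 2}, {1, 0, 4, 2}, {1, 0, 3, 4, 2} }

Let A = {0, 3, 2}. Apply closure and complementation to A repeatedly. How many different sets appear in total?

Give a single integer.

X∖A={1, 4}, int(X∖A)={4}, hence cl(A)={1, 0, 3, 2}
Orbit (k=closure, c=complement):
  1. A     = {0, 3, 2}
  2. kA    = {1, 0, 3, 2}
  3. cA    = {1, 4}
  4. ckA   = {4}
  5. kcA   = {1, 0, 3, 4}
  6. ckcA  = {2}
  7. kckcA = {3, 2}
  8. ckckcA = {1, 0, 4}
(closed under both — stop)

8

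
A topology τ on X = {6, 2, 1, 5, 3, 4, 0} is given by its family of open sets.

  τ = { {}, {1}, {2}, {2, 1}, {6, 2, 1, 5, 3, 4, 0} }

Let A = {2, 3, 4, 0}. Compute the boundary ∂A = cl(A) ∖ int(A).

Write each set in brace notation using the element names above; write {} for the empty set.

interior: largest open inside A is {2} (from {}, {2})
cl via duality: int({6, 1, 5}) = {1}, so X∖{1} = {6, 2, 5, 3, 4, 0}
cl∖int = {6, 5, 3, 4, 0}

{6, 5, 3, 4, 0}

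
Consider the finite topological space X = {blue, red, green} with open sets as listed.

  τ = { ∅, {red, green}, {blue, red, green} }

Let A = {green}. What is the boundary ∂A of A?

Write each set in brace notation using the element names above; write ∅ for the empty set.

interior: largest open inside A is ∅ (from ∅)
cl via duality: int({blue, red}) = ∅, so X∖∅ = {blue, red, green}
cl∖int = {blue, red, green}

{blue, red, green}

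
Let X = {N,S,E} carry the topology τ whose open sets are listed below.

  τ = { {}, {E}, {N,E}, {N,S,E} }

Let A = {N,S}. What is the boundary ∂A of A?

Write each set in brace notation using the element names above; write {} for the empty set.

{N,S}

open subsets of A: {}; so int(A) = {}
closure: X∖int(X∖A) = X∖{E} = {N,S}
∂A = {N,S} minus {} = {N,S}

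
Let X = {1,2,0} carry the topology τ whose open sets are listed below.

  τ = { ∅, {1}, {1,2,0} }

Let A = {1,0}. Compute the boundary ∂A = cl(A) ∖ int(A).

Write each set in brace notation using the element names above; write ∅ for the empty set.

opens ⊆ A: ∅, {1}; union → int = {1}
complement {2}; its interior ∅; cl(A) = X∖∅ = {1,2,0}
boundary = {1,2,0} ∖ {1} = {2,0}

{2,0}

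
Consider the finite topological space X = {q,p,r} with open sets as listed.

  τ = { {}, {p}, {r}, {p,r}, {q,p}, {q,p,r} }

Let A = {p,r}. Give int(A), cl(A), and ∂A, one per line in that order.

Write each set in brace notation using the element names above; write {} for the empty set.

open subsets of A: {}, {r}, {p}, {p,r}; so int(A) = {p,r}
closure: X∖int(X∖A) = X∖{} = {q,p,r}
∂A = {q,p,r} minus {p,r} = {q}

int(A) = {p,r}
cl(A)  = {q,p,r}
∂A     = {q}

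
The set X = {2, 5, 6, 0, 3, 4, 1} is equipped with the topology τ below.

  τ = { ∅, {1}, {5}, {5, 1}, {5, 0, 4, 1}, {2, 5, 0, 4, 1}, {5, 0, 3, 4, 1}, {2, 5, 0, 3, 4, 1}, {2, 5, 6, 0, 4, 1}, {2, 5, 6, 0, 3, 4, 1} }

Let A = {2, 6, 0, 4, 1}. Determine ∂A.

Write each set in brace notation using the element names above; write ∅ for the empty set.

{2, 6, 0, 3, 4}

interior: largest open inside A is {1} (from ∅, {1})
cl via duality: int({5, 3}) = {5}, so X∖{5} = {2, 6, 0, 3, 4, 1}
cl∖int = {2, 6, 0, 3, 4}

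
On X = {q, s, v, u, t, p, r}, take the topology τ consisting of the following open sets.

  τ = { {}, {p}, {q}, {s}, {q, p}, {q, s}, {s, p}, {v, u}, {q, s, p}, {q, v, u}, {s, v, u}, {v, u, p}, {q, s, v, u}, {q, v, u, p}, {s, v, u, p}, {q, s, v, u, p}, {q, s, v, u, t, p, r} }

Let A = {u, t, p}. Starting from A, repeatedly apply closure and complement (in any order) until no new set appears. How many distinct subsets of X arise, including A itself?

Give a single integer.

closure: X∖int(X∖A) = X∖{q, s} = {v, u, t, p, r}
Let k=closure and c=complement:
  1. A     = {u, t, p}
  2. kA    = {v, u, t, p, r}
  3. cA    = {q, s, v, r}
  4. ckA   = {q, s}
  5. kcA   = {q, s, v, u, t, r}
  6. kckA  = {q, s, t, r}
  7. ckcA  = {p}
  8. ckckA = {v, u, p}
  9. kckcA = {t, p, r}
  10. ckckcA = {q, s, v, u}
— saturated at 10

10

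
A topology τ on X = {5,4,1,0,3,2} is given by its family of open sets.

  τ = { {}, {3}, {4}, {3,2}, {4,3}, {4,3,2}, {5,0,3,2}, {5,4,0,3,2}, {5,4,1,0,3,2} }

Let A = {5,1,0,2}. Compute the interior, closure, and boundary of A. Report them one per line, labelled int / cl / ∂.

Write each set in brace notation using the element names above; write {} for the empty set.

opens ⊆ A: {}; union → int = {}
complement {4,3}; its interior {4,3}; cl(A) = X∖{4,3} = {5,1,0,2}
boundary = {5,1,0,2} ∖ {} = {5,1,0,2}

int(A) = {}
cl(A)  = {5,1,0,2}
∂A     = {5,1,0,2}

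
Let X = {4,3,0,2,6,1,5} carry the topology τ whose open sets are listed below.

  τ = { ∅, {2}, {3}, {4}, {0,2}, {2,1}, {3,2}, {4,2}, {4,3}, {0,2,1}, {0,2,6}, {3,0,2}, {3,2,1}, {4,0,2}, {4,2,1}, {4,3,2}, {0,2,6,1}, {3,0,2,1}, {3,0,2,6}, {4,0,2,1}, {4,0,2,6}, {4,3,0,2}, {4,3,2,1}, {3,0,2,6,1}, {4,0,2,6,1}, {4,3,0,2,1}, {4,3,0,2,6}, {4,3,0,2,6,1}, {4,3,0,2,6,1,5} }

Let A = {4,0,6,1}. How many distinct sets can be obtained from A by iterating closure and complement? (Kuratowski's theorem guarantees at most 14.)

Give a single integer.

8

closure: X∖int(X∖A) = X∖{3,2} = {4,0,6,1,5}
Let k=closure and c=complement:
  1. A     = {4,0,6,1}
  2. kA    = {4,0,6,1,5}
  3. cA    = {3,2,5}
  4. ckA   = {3,2}
  5. kcA   = {3,0,2,6,1,5}
  6. ckcA  = {4}
  7. kckcA = {4,5}
  8. ckckcA = {3,0,2,6,1}
— saturated at 8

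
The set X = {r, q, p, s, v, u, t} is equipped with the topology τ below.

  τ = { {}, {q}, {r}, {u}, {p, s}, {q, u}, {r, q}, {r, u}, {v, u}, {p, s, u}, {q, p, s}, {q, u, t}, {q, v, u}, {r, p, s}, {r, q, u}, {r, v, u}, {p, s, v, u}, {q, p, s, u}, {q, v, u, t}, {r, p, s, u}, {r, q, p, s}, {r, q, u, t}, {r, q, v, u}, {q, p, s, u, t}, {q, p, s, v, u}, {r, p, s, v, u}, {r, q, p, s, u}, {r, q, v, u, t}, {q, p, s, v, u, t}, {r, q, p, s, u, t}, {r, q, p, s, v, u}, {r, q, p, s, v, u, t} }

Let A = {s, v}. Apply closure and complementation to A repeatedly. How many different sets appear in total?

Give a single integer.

closure: X∖int(X∖A) = X∖{r, q, u, t} = {p, s, v}
Let k=closure and c=complement:
  1. A     = {s, v}
  2. kA    = {p, s, v}
  3. cA    = {r, q, p, u, t}
  4. ckA   = {r, q, u, t}
  5. kcA   = {r, q, p, s, v, u, t}
  6. kckA  = {r, q, v, u, t}
  7. ckcA  = {}
  8. ckckA = {p, s}
— saturated at 8

8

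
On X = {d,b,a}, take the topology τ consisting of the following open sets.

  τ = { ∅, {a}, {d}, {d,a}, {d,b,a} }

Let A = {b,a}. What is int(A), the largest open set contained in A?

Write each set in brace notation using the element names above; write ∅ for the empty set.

interior: largest open inside A is {a} (from ∅, {a})

{a}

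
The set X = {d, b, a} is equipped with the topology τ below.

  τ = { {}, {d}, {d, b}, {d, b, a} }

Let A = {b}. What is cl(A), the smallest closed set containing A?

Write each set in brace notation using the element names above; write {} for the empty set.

X∖A={d, a}, int(X∖A)={d}, hence cl(A)={b, a}

{b, a}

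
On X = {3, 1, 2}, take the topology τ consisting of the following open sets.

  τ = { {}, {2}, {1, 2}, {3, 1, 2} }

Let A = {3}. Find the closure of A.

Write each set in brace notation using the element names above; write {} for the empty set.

X∖A={1, 2}, int(X∖A)={1, 2}, hence cl(A)={3}

{3}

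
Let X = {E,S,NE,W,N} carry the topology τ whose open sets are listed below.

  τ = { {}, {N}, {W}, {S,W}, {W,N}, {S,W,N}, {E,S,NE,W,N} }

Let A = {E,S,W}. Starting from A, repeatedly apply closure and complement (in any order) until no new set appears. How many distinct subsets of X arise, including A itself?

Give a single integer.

6

cl via duality: int({NE,N}) = {N}, so X∖{N} = {E,S,NE,W}
Write k for closure, c for complement:
  1. A     = {E,S,W}
  2. kA    = {E,S,NE,W}
  3. cA    = {NE,N}
  4. ckA   = {N}
  5. kcA   = {E,NE,N}
  6. ckcA  = {S,W}
applying k or c yields no new set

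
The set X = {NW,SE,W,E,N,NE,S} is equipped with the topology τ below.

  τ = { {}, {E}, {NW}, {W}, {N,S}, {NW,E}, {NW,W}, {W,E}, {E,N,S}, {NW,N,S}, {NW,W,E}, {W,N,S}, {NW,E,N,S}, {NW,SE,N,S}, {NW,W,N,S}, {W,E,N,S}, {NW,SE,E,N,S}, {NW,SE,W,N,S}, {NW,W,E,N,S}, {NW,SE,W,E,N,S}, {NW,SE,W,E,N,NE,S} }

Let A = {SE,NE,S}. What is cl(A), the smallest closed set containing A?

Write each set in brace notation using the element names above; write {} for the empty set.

complement {NW,W,E,N}; its interior {NW,W,E}; cl(A) = X∖{NW,W,E} = {SE,N,NE,S}

{SE,N,NE,S}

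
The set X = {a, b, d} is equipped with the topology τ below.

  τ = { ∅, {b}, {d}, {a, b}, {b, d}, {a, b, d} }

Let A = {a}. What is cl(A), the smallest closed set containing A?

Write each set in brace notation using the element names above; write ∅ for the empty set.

{a}

X∖A={b, d}, int(X∖A)={b, d}, hence cl(A)={a}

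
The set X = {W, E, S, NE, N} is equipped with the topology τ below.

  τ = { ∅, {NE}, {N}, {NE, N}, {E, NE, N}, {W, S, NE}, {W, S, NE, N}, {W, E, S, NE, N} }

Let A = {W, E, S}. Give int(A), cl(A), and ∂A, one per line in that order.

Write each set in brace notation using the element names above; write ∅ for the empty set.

int(A) = ∅
cl(A)  = {W, E, S}
∂A     = {W, E, S}

open subsets of A: ∅; so int(A) = ∅
closure: X∖int(X∖A) = X∖{NE, N} = {W, E, S}
∂A = {W, E, S} minus ∅ = {W, E, S}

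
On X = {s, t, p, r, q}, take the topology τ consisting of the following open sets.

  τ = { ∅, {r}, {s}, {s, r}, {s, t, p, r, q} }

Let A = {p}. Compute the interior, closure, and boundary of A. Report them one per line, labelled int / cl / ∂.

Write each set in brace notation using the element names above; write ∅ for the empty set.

opens ⊆ A: ∅; union → int = ∅
complement {s, t, r, q}; its interior {s, r}; cl(A) = X∖{s, r} = {t, p, q}
boundary = {t, p, q} ∖ ∅ = {t, p, q}

int(A) = ∅
cl(A)  = {t, p, q}
∂A     = {t, p, q}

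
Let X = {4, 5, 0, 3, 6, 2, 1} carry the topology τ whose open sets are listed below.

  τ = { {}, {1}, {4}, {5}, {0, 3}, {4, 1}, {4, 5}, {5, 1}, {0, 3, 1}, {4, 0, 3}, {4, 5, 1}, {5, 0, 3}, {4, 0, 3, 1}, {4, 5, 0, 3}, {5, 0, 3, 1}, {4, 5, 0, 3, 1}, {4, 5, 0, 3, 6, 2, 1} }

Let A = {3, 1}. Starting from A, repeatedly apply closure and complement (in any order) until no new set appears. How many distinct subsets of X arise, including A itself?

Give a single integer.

10

X∖A={4, 5, 0, 6, 2}, int(X∖A)={4, 5}, hence cl(A)={0, 3, 6, 2, 1}
Orbit (k=closure, c=complement):
  1. A     = {3, 1}
  2. kA    = {0, 3, 6, 2, 1}
  3. cA    = {4, 5, 0, 6, 2}
  4. ckA   = {4, 5}
  5. kcA   = {4, 5, 0, 3, 6, 2}
  6. kckA  = {4, 5, 6, 2}
  7. ckcA  = {1}
  8. ckckA = {0, 3, 1}
  9. kckcA = {6, 2, 1}
  10. ckckcA = {4, 5, 0, 3}
(closed under both — stop)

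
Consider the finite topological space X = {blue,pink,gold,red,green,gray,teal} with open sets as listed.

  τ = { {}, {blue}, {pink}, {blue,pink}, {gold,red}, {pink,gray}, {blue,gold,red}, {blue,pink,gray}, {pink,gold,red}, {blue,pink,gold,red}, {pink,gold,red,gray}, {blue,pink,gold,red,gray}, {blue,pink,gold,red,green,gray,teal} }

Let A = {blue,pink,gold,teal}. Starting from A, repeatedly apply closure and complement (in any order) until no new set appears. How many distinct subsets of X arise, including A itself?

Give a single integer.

closure: X∖int(X∖A) = X∖{} = {blue,pink,gold,red,green,gray,teal}
Let k=closure and c=complement:
  1. A     = {blue,pink,gold,teal}
  2. kA    = {blue,pink,gold,red,green,gray,teal}
  3. cA    = {red,green,gray}
  4. ckA   = {}
  5. kcA   = {gold,red,green,gray,teal}
  6. ckcA  = {blue,pink}
  7. kckcA = {blue,pink,green,gray,teal}
  8. ckckcA = {gold,red}
  9. kckckcA = {gold,red,green,teal}
  10. ckckckcA = {blue,pink,gray}
— saturated at 10

10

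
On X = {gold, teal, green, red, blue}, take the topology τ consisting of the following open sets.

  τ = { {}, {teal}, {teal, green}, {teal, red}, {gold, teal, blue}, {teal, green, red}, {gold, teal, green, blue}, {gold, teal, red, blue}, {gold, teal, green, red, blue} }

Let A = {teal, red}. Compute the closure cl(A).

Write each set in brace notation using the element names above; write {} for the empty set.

cl via duality: int({gold, green, blue}) = {}, so X∖{} = {gold, teal, green, red, blue}

{gold, teal, green, red, blue}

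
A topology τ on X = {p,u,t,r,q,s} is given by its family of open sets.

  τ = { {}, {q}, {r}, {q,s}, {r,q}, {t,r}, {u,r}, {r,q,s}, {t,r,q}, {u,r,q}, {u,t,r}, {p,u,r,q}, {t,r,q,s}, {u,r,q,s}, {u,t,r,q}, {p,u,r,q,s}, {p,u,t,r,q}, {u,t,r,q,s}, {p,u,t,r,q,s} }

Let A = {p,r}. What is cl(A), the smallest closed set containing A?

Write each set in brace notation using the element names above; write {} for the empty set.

{p,u,t,r}

complement {u,t,q,s}; its interior {q,s}; cl(A) = X∖{q,s} = {p,u,t,r}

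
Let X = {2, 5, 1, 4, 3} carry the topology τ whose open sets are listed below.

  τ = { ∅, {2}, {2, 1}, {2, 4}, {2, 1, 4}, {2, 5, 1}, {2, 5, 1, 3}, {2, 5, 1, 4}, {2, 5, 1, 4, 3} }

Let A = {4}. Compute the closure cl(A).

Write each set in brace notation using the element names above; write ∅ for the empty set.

{4}

cl via duality: int({2, 5, 1, 3}) = {2, 5, 1, 3}, so X∖{2, 5, 1, 3} = {4}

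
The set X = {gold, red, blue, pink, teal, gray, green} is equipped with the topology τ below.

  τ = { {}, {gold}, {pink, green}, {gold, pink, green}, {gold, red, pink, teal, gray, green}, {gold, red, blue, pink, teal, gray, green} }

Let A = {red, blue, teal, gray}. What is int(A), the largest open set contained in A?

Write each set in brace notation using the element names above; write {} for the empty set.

open subsets of A: {}; so int(A) = {}

{}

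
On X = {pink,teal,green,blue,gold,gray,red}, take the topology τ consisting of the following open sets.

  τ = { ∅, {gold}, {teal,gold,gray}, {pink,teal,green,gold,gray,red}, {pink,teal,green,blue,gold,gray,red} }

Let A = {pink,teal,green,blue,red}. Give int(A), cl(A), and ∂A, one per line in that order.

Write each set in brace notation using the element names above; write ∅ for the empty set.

int(A) = ∅
cl(A)  = {pink,teal,green,blue,gray,red}
∂A     = {pink,teal,green,blue,gray,red}

open subsets of A: ∅; so int(A) = ∅
closure: X∖int(X∖A) = X∖{gold} = {pink,teal,green,blue,gray,red}
∂A = {pink,teal,green,blue,gray,red} minus ∅ = {pink,teal,green,blue,gray,red}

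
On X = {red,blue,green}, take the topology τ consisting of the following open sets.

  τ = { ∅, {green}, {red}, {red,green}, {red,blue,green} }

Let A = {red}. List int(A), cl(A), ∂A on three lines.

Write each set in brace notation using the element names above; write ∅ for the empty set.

interior: largest open inside A is {red} (from ∅, {red})
cl via duality: int({blue,green}) = {green}, so X∖{green} = {red,blue}
cl∖int = {blue}

int(A) = {red}
cl(A)  = {red,blue}
∂A     = {blue}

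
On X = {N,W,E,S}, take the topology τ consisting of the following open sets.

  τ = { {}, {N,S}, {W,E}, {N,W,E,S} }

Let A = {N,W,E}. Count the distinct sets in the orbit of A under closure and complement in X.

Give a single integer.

6

closure: X∖int(X∖A) = X∖{} = {N,W,E,S}
Let k=closure and c=complement:
  1. A     = {N,W,E}
  2. kA    = {N,W,E,S}
  3. cA    = {S}
  4. ckA   = {}
  5. kcA   = {N,S}
  6. ckcA  = {W,E}
— saturated at 6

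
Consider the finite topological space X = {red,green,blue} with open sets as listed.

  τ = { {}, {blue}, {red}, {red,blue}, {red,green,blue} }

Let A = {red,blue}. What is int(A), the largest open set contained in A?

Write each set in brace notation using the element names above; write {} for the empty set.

{red,blue}

interior: largest open inside A is {red,blue} (from {}, {red}, {blue}, {red,blue})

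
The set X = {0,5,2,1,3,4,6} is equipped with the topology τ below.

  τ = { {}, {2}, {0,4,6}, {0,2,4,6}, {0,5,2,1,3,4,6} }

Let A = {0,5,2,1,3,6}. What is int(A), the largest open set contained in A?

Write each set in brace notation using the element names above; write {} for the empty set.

open subsets of A: {}, {2}; so int(A) = {2}

{2}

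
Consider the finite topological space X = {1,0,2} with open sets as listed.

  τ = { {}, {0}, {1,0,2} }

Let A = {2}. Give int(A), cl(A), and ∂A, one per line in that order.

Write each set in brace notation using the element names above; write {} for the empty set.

opens ⊆ A: {}; union → int = {}
complement {1,0}; its interior {0}; cl(A) = X∖{0} = {1,2}
boundary = {1,2} ∖ {} = {1,2}

int(A) = {}
cl(A)  = {1,2}
∂A     = {1,2}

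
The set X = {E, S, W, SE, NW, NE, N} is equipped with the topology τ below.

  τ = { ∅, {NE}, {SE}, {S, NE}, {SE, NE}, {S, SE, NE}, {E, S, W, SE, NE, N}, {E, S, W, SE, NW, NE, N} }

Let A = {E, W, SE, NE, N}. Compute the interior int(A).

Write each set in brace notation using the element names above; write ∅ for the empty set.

U open, U⊆A: ∅, {NE}, {SE}, {SE, NE}. int(A) = ⋃ = {SE, NE}

{SE, NE}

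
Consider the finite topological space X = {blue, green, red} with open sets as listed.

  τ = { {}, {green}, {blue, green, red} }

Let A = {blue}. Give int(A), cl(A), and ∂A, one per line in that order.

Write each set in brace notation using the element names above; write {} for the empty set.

U open, U⊆A: {}. int(A) = ⋃ = {}
X∖A={green, red}, int(X∖A)={green}, hence cl(A)={blue, red}
∂A: remove int from cl → {blue, red}

int(A) = {}
cl(A)  = {blue, red}
∂A     = {blue, red}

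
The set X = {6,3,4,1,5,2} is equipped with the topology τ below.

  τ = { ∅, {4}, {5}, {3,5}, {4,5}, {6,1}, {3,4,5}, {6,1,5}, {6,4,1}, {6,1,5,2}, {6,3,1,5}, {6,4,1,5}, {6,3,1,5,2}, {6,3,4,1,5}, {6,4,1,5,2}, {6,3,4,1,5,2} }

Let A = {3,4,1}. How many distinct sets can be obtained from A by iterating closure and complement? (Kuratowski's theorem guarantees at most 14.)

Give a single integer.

cl via duality: int({6,5,2}) = {5}, so X∖{5} = {6,3,4,1,2}
Write k for closure, c for complement:
  1. A     = {3,4,1}
  2. kA    = {6,3,4,1,2}
  3. cA    = {6,5,2}
  4. ckA   = {5}
  5. kcA   = {6,3,1,5,2}
  6. kckA  = {3,5,2}
  7. ckcA  = {4}
  8. ckckA = {6,4,1}
  9. kckckA = {6,4,1,2}
  10. ckckckA = {3,5}
applying k or c yields no new set

10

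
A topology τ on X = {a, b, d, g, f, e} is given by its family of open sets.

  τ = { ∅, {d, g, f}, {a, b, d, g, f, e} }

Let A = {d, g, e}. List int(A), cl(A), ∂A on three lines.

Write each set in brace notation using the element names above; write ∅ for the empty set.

open subsets of A: ∅; so int(A) = ∅
closure: X∖int(X∖A) = X∖∅ = {a, b, d, g, f, e}
∂A = {a, b, d, g, f, e} minus ∅ = {a, b, d, g, f, e}

int(A) = ∅
cl(A)  = {a, b, d, g, f, e}
∂A     = {a, b, d, g, f, e}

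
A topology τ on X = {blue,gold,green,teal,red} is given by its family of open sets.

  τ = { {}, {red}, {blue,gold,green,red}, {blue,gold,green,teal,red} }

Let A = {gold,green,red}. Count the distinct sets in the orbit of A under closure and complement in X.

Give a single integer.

cl via duality: int({blue,teal}) = {}, so X∖{} = {blue,gold,green,teal,red}
Write k for closure, c for complement:
  1. A     = {gold,green,red}
  2. kA    = {blue,gold,green,teal,red}
  3. cA    = {blue,teal}
  4. ckA   = {}
  5. kcA   = {blue,gold,green,teal}
  6. ckcA  = {red}
applying k or c yields no new set

6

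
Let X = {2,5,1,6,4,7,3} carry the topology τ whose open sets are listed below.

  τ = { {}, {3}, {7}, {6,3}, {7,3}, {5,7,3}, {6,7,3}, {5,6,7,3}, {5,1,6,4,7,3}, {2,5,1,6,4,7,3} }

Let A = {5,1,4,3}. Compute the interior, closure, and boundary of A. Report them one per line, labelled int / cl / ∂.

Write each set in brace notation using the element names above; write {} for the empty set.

int(A) = {3}
cl(A)  = {2,5,1,6,4,3}
∂A     = {2,5,1,6,4}

interior: largest open inside A is {3} (from {}, {3})
cl via duality: int({2,6,7}) = {7}, so X∖{7} = {2,5,1,6,4,3}
cl∖int = {2,5,1,6,4}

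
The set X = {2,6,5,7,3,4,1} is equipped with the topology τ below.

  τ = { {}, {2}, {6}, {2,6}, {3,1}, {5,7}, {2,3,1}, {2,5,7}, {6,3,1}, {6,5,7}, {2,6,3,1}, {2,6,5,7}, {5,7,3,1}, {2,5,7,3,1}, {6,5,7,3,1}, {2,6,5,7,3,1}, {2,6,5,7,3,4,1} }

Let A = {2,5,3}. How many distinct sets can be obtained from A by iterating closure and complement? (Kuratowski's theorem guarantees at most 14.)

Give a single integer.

10

complement {6,7,4,1}; its interior {6}; cl(A) = X∖{6} = {2,5,7,3,4,1}
With k = closure, c = complement:
  1. A     = {2,5,3}
  2. kA    = {2,5,7,3,4,1}
  3. cA    = {6,7,4,1}
  4. ckA   = {6}
  5. kcA   = {6,5,7,3,4,1}
  6. kckA  = {6,4}
  7. ckcA  = {2}
  8. ckckA = {2,5,7,3,1}
  9. kckcA = {2,4}
  10. ckckcA = {6,5,7,3,1}
k, c of each give nothing new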